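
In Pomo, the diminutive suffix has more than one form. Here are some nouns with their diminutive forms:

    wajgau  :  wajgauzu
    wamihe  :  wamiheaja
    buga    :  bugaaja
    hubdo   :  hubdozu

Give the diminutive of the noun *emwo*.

The suffix is conditioned by the last vowel: -zu when the last vowel of the stem is a rounded vowel (*wajgau*, *hubdo*); -aja when the last vowel of the stem is an unrounded vowel (*wamihe*, *buga*).
*emwo* — last vowel /o/ (a rounded vowel) → -zu → *emwozu*.

emwozu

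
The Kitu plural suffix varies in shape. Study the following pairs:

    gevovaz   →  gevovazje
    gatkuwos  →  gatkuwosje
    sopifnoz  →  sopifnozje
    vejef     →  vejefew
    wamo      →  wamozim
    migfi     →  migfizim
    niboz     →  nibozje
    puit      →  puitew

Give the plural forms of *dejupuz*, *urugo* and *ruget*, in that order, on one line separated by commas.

The alternation tracks the final sound of the stem — -je when the stem ends in a sibilant (*gevovaz*, *gatkuwos*, *sopifnoz*, *niboz*); -ew when the stem ends in a non-sibilant consonant (*vejef*, *puit*); -zim when the stem ends in a vowel (*wamo*, *migfi*).
Since the final sound of *dejupuz* is /z/ (a sibilant), it takes -je, giving *dejupuzje*.
*urugo*: final sound = /o/, a vowel → -zim → *urugozim*.
Since the final sound of *ruget* is /t/ (a non-sibilant consonant), it takes -ew, giving *rugetew*.

dejupuzje, urugozim, rugetew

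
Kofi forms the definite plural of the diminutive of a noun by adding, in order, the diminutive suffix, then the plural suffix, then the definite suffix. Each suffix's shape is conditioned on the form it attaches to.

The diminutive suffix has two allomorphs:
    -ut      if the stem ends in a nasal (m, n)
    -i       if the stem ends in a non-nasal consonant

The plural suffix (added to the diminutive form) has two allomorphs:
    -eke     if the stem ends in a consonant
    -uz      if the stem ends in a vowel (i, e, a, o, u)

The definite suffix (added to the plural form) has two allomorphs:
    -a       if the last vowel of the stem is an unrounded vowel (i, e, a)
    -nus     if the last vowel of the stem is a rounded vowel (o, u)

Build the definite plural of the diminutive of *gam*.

gamutekea

*gam*: final consonant = /m/, a nasal → -ut → *gamut*.
The final sound of the diminutive form *gamut* is /t/, which is a consonant, so the plural suffix is -eke, giving *gamuteke*.
The plural form *gamuteke*: last vowel = /e/, an unrounded vowel → -a → *gamutekea*.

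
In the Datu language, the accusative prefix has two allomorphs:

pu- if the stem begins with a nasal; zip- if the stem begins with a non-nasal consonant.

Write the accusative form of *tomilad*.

ziptomilad

*tomilad*: first consonant = /t/, non-nasal → zip- → *ziptomilad*.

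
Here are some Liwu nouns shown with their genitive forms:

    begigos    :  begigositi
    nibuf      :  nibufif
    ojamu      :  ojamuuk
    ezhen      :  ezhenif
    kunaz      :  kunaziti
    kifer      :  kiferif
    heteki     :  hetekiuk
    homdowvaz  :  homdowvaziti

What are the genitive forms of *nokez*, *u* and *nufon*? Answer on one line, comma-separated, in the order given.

The pattern is sibilance of the final sound: -iti when the stem ends in a sibilant (*begigos*, *kunaz*, *homdowvaz*); -if when the stem ends in a non-sibilant consonant (*nibuf*, *ezhen*, *kifer*); -uk when the stem ends in a vowel (*ojamu*, *heteki*).
*nokez*: final sound = /z/, a sibilant → -iti → *nokeziti*.
*u* — final sound /u/ (a vowel) → -uk → *uuk*.
Since the final sound of *nufon* is /n/ (a non-sibilant consonant), it takes -if, giving *nufonif*.

nokeziti, uuk, nufonif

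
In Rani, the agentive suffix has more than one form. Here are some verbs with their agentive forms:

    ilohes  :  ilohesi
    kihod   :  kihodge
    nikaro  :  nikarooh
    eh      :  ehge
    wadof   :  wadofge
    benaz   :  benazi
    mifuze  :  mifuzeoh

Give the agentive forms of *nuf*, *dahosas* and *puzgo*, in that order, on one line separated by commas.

nufge, dahosasi, puzgooh

The alternation tracks the final sound of the stem — -i when the stem ends in a sibilant (*ilohes*, *benaz*); -ge when the stem ends in a non-sibilant consonant (*kihod*, *eh*, *wadof*); -oh when the stem ends in a vowel (*nikaro*, *mifuze*).
Since the final sound of *nuf* is /f/ (a non-sibilant consonant), it takes -ge, giving *nufge*.
The final sound of *dahosas* is /s/, which is a sibilant, so the suffix is -i, giving *dahosasi*.
*puzgo* — final sound /o/ (a vowel) → -oh → *puzgooh*.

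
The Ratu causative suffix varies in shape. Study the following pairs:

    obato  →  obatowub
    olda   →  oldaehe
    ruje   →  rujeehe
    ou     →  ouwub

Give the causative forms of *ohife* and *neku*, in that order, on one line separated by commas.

ohifeehe, nekuwub

Looking at the last vowel of each stem: -wub when the last vowel of the stem is a rounded vowel (*obato*, *ou*); -ehe when the last vowel of the stem is an unrounded vowel (*olda*, *ruje*).
*ohife*: last vowel = /e/, an unrounded vowel → -ehe → *ohifeehe*.
*neku*: last vowel = /u/, a rounded vowel → -wub → *nekuwub*.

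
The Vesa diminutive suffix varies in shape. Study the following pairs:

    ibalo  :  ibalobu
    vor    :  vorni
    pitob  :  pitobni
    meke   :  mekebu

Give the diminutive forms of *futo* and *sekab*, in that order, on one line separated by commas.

The pattern is consonant vs. vowel: -ni when the stem ends in a consonant (*vor*, *pitob*); -bu when the stem ends in a vowel (*ibalo*, *meke*).
*futo*: final sound = /o/, a vowel → -bu → *futobu*.
*sekab* — final sound /b/ (a consonant) → -ni → *sekabni*.

futobu, sekabni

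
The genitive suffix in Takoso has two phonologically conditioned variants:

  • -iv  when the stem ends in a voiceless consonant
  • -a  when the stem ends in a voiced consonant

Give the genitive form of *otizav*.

Since the final consonant of *otizav* is /v/ (voiced), it takes -a, giving *otizava*.

otizava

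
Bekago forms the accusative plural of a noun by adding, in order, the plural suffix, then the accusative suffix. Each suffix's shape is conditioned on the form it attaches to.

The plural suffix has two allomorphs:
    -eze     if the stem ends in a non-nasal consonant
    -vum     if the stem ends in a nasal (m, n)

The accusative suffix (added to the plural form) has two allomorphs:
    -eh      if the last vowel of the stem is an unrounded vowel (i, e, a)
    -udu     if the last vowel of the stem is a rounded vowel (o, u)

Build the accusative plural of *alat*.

*alat*: final consonant = /t/, non-nasal → -eze → *alateze*.
The plural form *alateze* — last vowel /e/ (an unrounded vowel) → -eh → *alatezeeh*.

alatezeeh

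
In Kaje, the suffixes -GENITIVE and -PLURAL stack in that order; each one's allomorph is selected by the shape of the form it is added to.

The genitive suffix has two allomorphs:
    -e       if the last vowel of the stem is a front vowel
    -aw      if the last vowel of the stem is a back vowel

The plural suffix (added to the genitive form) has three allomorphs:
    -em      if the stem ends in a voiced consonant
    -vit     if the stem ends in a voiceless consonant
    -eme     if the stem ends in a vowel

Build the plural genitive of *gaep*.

*gaep*: last vowel = /e/, a front vowel → -e → *gaepe*.
The genitive form *gaepe*: final sound = /e/, a vowel → -eme → *gaepeeme*.

gaepeeme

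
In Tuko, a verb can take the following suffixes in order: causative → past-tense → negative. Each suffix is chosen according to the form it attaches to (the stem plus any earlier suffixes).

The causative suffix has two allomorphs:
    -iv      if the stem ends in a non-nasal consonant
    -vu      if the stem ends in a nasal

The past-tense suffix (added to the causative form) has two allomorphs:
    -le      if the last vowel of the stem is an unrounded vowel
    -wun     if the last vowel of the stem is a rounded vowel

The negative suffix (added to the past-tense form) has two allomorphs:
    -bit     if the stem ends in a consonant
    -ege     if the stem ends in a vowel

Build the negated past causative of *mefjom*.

*mefjom*: final consonant = /m/, a nasal → -vu → *mefjomvu*.
Since the last vowel of the causative form *mefjomvu* is /u/ (a rounded vowel), it takes -wun, giving *mefjomvuwun*.
Since the final sound of the past-tense form *mefjomvuwun* is /n/ (a consonant), it takes -bit, giving *mefjomvuwunbit*.

mefjomvuwunbit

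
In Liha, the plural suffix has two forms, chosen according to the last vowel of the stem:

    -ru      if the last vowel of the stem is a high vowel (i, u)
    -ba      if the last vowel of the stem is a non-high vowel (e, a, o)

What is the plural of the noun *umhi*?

*umhi* — last vowel /i/ (a high vowel) → -ru → *umhiru*.

umhiru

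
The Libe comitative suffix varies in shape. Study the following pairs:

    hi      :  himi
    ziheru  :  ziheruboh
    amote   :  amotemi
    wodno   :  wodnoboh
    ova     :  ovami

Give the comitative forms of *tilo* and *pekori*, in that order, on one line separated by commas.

tiloboh, pekorimi

Looking at the last vowel of each stem: -boh when the last vowel of the stem is a rounded vowel (*ziheru*, *wodno*); -mi when the last vowel of the stem is an unrounded vowel (*hi*, *amote*, *ova*).
Since the last vowel of *tilo* is /o/ (a rounded vowel), it takes -boh, giving *tiloboh*.
The last vowel of *pekori* is /i/, which is an unrounded vowel, so the suffix is -mi, giving *pekorimi*.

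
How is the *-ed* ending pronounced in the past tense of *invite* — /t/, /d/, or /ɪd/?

/ɪd/

The stem *invite* ends in /t/ or /d/.
The -ed suffix is realized as /ɪd/ after /t, d/; as /t/ after other voiceless consonants; and as /d/ after other voiced sounds.
So -ed on *invite* is pronounced /ɪd/.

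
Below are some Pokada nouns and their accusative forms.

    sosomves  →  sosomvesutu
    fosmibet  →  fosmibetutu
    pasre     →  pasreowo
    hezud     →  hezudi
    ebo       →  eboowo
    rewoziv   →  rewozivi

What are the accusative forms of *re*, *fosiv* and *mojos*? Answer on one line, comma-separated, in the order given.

The alternation tracks the final sound of the stem — -utu when the stem ends in a voiceless consonant (*sosomves*, *fosmibet*); -i when the stem ends in a voiced consonant (*hezud*, *rewoziv*); -owo when the stem ends in a vowel (*pasre*, *ebo*).
The final sound of *re* is /e/, which is a vowel, so the suffix is -owo, giving *reowo*.
Since the final sound of *fosiv* is /v/ (a voiced consonant), it takes -i, giving *fosivi*.
The final sound of *mojos* is /s/, which is a voiceless consonant, so the suffix is -utu, giving *mojosutu*.

reowo, fosivi, mojosutu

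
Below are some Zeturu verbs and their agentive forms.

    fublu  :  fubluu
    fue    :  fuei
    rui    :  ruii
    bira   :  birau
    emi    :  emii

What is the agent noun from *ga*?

gau

The pattern is front/back vowel harmony: -i when the last vowel of the stem is a front vowel (*fue*, *rui*, *emi*); -u when the last vowel of the stem is a back vowel (*fublu*, *bira*).
The last vowel of *ga* is /a/, which is a back vowel, so the suffix is -u, giving *gau*.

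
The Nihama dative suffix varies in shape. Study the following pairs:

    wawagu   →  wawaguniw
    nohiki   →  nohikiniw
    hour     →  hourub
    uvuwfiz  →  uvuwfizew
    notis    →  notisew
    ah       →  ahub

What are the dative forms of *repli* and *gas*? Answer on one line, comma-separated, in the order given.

Looking at the final sound of each stem: -ew when the stem ends in a sibilant (*uvuwfiz*, *notis*); -ub when the stem ends in a non-sibilant consonant (*hour*, *ah*); -niw when the stem ends in a vowel (*wawagu*, *nohiki*).
The final sound of *repli* is /i/, which is a vowel, so the suffix is -niw, giving *repliniw*.
*gas*: final sound = /s/, a sibilant → -ew → *gasew*.

repliniw, gasew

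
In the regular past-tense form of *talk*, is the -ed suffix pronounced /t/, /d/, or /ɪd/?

The stem *talk* ends in a voiceless consonant other than /t/.
The -ed suffix is realized as /ɪd/ after /t, d/; as /t/ after other voiceless consonants; and as /d/ after other voiced sounds.
So -ed on *talk* is pronounced /t/.

/t/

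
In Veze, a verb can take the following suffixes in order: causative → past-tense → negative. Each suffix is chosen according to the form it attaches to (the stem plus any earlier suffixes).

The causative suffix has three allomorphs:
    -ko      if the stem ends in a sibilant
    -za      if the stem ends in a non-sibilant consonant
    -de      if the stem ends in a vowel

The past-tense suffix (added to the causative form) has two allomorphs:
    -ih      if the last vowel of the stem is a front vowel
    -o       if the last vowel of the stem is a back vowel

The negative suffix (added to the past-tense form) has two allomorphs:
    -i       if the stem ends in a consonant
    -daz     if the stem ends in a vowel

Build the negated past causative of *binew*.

*binew*: final sound = /w/, a non-sibilant consonant → -za → *binewza*.
Since the last vowel of the causative form *binewza* is /a/ (a back vowel), it takes -o, giving *binewzao*.
The past-tense form *binewzao* — final sound /o/ (a vowel) → -daz → *binewzaodaz*.

binewzaodaz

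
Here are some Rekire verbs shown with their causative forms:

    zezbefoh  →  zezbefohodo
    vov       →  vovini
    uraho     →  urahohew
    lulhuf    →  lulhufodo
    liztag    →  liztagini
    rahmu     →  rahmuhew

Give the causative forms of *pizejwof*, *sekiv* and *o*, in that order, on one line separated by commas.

pizejwofodo, sekivini, ohew

The suffix is conditioned by the final sound: -odo when the stem ends in a voiceless consonant (*zezbefoh*, *lulhuf*); -ini when the stem ends in a voiced consonant (*vov*, *liztag*); -hew when the stem ends in a vowel (*uraho*, *rahmu*).
Since the final sound of *pizejwof* is /f/ (a voiceless consonant), it takes -odo, giving *pizejwofodo*.
*sekiv* — final sound /v/ (a voiced consonant) → -ini → *sekivini*.
*o*: final sound = /o/, a vowel → -hew → *ohew*.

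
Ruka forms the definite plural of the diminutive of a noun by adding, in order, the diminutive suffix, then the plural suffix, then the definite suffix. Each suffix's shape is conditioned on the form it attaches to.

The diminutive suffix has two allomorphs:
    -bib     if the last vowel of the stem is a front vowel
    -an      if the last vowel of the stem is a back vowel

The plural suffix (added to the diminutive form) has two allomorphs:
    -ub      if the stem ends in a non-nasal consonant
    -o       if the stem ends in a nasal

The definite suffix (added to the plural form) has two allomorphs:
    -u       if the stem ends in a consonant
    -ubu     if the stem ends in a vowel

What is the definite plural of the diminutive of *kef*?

kefbibubu

*kef* — last vowel /e/ (a front vowel) → -bib → *kefbib*.
The diminutive form *kefbib* — final consonant /b/ (non-nasal) → -ub → *kefbibub*.
The plural form *kefbibub*: final sound = /b/, a consonant → -u → *kefbibubu*.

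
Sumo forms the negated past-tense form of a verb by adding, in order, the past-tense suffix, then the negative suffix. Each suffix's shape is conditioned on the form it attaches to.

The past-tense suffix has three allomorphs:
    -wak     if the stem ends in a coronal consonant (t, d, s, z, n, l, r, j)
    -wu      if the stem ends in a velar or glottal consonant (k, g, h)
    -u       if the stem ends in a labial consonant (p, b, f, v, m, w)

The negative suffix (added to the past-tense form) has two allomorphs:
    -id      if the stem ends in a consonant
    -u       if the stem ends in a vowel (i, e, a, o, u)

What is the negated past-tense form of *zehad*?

zehadwakid

Since the final consonant of *zehad* is /d/ (coronal), it takes -wak, giving *zehadwak*.
The past-tense form *zehadwak* — final sound /k/ (a consonant) → -id → *zehadwakid*.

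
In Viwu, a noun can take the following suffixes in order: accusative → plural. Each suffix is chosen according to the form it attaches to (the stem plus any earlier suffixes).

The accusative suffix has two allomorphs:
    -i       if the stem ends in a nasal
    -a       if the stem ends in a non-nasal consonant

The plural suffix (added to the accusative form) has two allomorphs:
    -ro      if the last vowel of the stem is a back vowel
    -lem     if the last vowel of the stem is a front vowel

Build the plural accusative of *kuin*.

kuinilem

The final consonant of *kuin* is /n/, which is a nasal, so the accusative suffix is -i, giving *kuini*.
Since the last vowel of the accusative form *kuini* is /i/ (a front vowel), it takes -lem, giving *kuinilem*.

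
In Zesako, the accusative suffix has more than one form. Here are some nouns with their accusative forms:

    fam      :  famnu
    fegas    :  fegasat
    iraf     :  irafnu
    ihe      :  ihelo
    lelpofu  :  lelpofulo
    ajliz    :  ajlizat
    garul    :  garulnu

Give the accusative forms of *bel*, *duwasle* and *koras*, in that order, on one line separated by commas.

belnu, duwaslelo, korasat

The alternation tracks the final sound of the stem — -at when the stem ends in a sibilant (*fegas*, *ajliz*); -nu when the stem ends in a non-sibilant consonant (*fam*, *iraf*, *garul*); -lo when the stem ends in a vowel (*ihe*, *lelpofu*).
Since the final sound of *bel* is /l/ (a non-sibilant consonant), it takes -nu, giving *belnu*.
*duwasle*: final sound = /e/, a vowel → -lo → *duwaslelo*.
*koras*: final sound = /s/, a sibilant → -at → *korasat*.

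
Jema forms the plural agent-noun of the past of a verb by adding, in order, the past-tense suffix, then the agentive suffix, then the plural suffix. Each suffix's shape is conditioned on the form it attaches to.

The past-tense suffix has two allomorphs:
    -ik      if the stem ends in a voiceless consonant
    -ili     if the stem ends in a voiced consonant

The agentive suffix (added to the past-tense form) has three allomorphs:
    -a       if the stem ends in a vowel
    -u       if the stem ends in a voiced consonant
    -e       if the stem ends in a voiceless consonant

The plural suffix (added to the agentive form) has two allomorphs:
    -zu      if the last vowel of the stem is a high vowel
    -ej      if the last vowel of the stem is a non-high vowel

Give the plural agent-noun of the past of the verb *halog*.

halogiliaej

Since the final consonant of *halog* is /g/ (voiced), it takes -ili, giving *halogili*.
Since the final sound of the past-tense form *halogili* is /i/ (a vowel), it takes -a, giving *halogilia*.
The agentive form *halogilia* — last vowel /a/ (a non-high vowel) → -ej → *halogiliaej*.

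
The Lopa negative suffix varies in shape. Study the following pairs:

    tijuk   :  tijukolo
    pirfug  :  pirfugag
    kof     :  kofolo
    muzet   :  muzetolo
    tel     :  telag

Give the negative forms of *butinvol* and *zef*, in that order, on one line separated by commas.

butinvolag, zefolo

The suffix is conditioned by the final consonant: -olo when the stem ends in a voiceless consonant (*tijuk*, *kof*, *muzet*); -ag when the stem ends in a voiced consonant (*pirfug*, *tel*).
*butinvol* — final consonant /l/ (voiced) → -ag → *butinvolag*.
*zef* — final consonant /f/ (voiceless) → -olo → *zefolo*.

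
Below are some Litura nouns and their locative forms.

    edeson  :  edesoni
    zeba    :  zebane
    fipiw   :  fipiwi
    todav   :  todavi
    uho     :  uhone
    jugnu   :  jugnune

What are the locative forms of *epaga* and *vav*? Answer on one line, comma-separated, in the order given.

epagane, vavi

The pattern is consonant vs. vowel: -i when the stem ends in a consonant (*edeson*, *fipiw*, *todav*); -ne when the stem ends in a vowel (*zeba*, *uho*, *jugnu*).
*epaga*: final sound = /a/, a vowel → -ne → *epagane*.
*vav*: final sound = /v/, a consonant → -i → *vavi*.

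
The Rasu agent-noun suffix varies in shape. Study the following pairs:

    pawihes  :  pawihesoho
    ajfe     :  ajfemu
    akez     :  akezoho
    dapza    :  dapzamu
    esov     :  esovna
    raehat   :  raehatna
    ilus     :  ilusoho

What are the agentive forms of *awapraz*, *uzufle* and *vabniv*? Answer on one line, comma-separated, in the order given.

awaprazoho, uzuflemu, vabnivna

Looking at the final sound of each stem: -oho when the stem ends in a sibilant (*pawihes*, *akez*, *ilus*); -na when the stem ends in a non-sibilant consonant (*esov*, *raehat*); -mu when the stem ends in a vowel (*ajfe*, *dapza*).
*awapraz* — final sound /z/ (a sibilant) → -oho → *awaprazoho*.
The final sound of *uzufle* is /e/, which is a vowel, so the suffix is -mu, giving *uzuflemu*.
Since the final sound of *vabniv* is /v/ (a non-sibilant consonant), it takes -na, giving *vabnivna*.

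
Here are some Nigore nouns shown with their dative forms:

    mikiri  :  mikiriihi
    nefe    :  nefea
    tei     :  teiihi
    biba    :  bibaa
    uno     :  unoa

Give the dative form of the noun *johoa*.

The alternation tracks the last vowel of the stem — -ihi when the last vowel of the stem is a high vowel (*mikiri*, *tei*); -a when the last vowel of the stem is a non-high vowel (*nefe*, *biba*, *uno*).
Since the last vowel of *johoa* is /a/ (a non-high vowel), it takes -a, giving *johoaa*.

johoaa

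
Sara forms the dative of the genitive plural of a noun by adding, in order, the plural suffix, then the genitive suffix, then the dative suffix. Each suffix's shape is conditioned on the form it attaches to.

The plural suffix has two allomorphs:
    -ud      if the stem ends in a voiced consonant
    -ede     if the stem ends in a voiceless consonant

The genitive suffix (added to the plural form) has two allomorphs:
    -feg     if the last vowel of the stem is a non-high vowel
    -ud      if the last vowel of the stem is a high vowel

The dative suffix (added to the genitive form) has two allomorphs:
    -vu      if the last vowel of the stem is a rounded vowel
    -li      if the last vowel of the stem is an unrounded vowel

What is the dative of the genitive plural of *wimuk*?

*wimuk*: final consonant = /k/, voiceless → -ede → *wimukede*.
The plural form *wimukede*: last vowel = /e/, a non-high vowel → -feg → *wimukedefeg*.
Since the last vowel of the genitive form *wimukedefeg* is /e/ (an unrounded vowel), it takes -li, giving *wimukedefegli*.

wimukedefegli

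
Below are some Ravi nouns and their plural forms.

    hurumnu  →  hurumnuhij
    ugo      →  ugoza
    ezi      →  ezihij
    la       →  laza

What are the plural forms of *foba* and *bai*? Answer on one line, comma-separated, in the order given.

fobaza, baihij

The pattern is height harmony: -hij when the last vowel of the stem is a high vowel (*hurumnu*, *ezi*); -za when the last vowel of the stem is a non-high vowel (*ugo*, *la*).
The last vowel of *foba* is /a/, which is a non-high vowel, so the suffix is -za, giving *fobaza*.
The last vowel of *bai* is /i/, which is a high vowel, so the suffix is -hij, giving *baihij*.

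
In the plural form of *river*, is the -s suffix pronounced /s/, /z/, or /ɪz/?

/z/

The stem *river* ends in a voiced non-sibilant sound.
The plural suffix surfaces as /ɪz/ after sibilants, /s/ after other voiceless consonants, and /z/ after other voiced sounds.
So the plural -s on *river* is pronounced /z/.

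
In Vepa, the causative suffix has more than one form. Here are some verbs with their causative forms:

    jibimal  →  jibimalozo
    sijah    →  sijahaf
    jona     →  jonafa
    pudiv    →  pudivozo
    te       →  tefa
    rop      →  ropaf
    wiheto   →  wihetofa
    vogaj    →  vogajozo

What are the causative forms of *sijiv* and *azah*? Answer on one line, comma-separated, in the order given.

sijivozo, azahaf

Looking at the final sound of each stem: -af when the stem ends in a voiceless consonant (*sijah*, *rop*); -ozo when the stem ends in a voiced consonant (*jibimal*, *pudiv*, *vogaj*); -fa when the stem ends in a vowel (*jona*, *te*, *wiheto*).
The final sound of *sijiv* is /v/, which is a voiced consonant, so the suffix is -ozo, giving *sijivozo*.
*azah*: final sound = /h/, a voiceless consonant → -af → *azahaf*.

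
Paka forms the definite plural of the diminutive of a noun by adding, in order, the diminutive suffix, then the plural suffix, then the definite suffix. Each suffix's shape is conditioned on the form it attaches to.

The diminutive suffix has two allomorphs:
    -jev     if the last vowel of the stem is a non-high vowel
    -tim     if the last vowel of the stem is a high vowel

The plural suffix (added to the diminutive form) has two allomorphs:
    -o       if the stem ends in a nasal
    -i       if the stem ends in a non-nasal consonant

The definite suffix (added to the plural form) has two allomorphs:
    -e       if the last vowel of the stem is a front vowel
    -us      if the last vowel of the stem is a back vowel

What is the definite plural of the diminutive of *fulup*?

*fulup*: last vowel = /u/, a high vowel → -tim → *fuluptim*.
The diminutive form *fuluptim*: final consonant = /m/, a nasal → -o → *fuluptimo*.
Since the last vowel of the plural form *fuluptimo* is /o/ (a back vowel), it takes -us, giving *fuluptimous*.

fuluptimous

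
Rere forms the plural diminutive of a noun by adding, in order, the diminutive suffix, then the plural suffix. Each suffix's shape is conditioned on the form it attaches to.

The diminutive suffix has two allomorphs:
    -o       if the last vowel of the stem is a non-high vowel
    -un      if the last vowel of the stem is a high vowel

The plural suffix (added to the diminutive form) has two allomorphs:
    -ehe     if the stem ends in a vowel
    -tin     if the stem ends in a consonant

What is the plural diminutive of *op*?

Since the last vowel of *op* is /o/ (a non-high vowel), it takes -o, giving *opo*.
The diminutive form *opo* — final sound /o/ (a vowel) → -ehe → *opoehe*.

opoehe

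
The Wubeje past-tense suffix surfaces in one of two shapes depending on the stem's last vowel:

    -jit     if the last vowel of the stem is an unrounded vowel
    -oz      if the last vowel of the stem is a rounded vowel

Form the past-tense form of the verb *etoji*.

etojijit

*etoji* — last vowel /i/ (an unrounded vowel) → -jit → *etojijit*.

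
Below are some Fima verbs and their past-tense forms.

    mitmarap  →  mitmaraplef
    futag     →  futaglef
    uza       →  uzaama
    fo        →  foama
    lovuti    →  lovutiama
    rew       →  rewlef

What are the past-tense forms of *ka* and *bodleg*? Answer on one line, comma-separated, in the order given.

The alternation tracks the final sound of the stem — -lef when the stem ends in a consonant (*mitmarap*, *futag*, *rew*); -ama when the stem ends in a vowel (*uza*, *fo*, *lovuti*).
*ka*: final sound = /a/, a vowel → -ama → *kaama*.
*bodleg*: final sound = /g/, a consonant → -lef → *bodleglef*.

kaama, bodleglef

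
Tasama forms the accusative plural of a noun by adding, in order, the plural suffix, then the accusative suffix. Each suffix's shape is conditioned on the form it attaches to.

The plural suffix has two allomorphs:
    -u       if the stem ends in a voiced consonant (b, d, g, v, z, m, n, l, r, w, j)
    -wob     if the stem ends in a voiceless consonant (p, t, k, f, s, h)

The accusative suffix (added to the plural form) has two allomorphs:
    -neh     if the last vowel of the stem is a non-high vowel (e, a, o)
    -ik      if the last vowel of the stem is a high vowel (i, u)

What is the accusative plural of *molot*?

*molot*: final consonant = /t/, voiceless → -wob → *molotwob*.
The last vowel of the plural form *molotwob* is /o/, which is a non-high vowel, so the accusative suffix is -neh, giving *molotwobneh*.

molotwobneh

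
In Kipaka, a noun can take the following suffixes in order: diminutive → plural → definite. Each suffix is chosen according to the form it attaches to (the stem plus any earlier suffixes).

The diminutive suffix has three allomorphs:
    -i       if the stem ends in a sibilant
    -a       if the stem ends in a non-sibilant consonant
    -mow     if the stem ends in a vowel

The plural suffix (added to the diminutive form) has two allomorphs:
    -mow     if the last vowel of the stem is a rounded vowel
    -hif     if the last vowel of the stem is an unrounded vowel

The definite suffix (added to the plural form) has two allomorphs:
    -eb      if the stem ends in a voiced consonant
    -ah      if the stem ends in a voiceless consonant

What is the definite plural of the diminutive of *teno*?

*teno* — final sound /o/ (a vowel) → -mow → *tenomow*.
The diminutive form *tenomow* — last vowel /o/ (a rounded vowel) → -mow → *tenomowmow*.
Since the final consonant of the plural form *tenomowmow* is /w/ (voiced), it takes -eb, giving *tenomowmoweb*.

tenomowmoweb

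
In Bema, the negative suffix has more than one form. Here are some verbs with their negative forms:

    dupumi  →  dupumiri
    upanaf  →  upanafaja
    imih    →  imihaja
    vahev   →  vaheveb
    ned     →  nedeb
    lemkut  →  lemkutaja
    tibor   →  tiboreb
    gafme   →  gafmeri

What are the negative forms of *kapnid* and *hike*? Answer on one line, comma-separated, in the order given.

Looking at the final sound of each stem: -aja when the stem ends in a voiceless consonant (*upanaf*, *imih*, *lemkut*); -eb when the stem ends in a voiced consonant (*vahev*, *ned*, *tibor*); -ri when the stem ends in a vowel (*dupumi*, *gafme*).
*kapnid* — final sound /d/ (a voiced consonant) → -eb → *kapnideb*.
The final sound of *hike* is /e/, which is a vowel, so the suffix is -ri, giving *hikeri*.

kapnideb, hikeri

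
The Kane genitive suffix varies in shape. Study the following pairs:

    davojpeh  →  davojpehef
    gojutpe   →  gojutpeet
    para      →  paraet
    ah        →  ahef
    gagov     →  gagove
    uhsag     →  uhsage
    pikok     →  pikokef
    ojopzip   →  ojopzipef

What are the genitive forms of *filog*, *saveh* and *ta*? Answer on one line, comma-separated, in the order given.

filoge, savehef, taet

The pattern is voicing of the final sound: -ef when the stem ends in a voiceless consonant (*davojpeh*, *ah*, *pikok*, *ojopzip*); -e when the stem ends in a voiced consonant (*gagov*, *uhsag*); -et when the stem ends in a vowel (*gojutpe*, *para*).
*filog*: final sound = /g/, a voiced consonant → -e → *filoge*.
The final sound of *saveh* is /h/, which is a voiceless consonant, so the suffix is -ef, giving *savehef*.
Since the final sound of *ta* is /a/ (a vowel), it takes -et, giving *taet*.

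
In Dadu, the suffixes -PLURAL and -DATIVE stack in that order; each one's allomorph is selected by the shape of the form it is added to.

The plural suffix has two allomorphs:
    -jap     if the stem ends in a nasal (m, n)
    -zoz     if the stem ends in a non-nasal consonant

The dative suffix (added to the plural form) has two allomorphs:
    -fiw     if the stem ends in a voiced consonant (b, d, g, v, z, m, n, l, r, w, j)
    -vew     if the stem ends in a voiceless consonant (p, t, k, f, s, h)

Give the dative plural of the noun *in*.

injapvew

The final consonant of *in* is /n/, which is a nasal, so the plural suffix is -jap, giving *injap*.
The plural form *injap* — final consonant /p/ (voiceless) → -vew → *injapvew*.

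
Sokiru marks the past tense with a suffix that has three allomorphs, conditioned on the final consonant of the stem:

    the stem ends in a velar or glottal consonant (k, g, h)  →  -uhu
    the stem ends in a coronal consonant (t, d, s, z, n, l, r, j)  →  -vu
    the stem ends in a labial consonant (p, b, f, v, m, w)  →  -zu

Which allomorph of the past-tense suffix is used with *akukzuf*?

-zu

Since the final consonant of *akukzuf* is /f/ (labial), it takes -zu.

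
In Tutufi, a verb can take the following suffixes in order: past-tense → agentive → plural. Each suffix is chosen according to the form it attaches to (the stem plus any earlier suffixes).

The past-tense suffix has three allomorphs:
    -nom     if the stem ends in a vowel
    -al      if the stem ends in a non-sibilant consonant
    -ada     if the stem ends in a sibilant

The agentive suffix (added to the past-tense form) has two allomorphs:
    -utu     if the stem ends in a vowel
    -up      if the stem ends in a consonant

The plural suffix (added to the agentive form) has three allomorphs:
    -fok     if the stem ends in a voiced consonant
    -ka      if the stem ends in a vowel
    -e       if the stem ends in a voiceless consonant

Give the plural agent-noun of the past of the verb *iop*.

*iop* — final sound /p/ (a non-sibilant consonant) → -al → *iopal*.
Since the final sound of the past-tense form *iopal* is /l/ (a consonant), it takes -up, giving *iopalup*.
The agentive form *iopalup*: final sound = /p/, a voiceless consonant → -e → *iopalupe*.

iopalupe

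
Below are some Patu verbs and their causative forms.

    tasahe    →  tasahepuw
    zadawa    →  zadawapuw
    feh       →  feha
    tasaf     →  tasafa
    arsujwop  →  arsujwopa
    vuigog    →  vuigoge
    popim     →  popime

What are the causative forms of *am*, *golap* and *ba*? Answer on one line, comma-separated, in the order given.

Looking at the final sound of each stem: -a when the stem ends in a voiceless consonant (*feh*, *tasaf*, *arsujwop*); -e when the stem ends in a voiced consonant (*vuigog*, *popim*); -puw when the stem ends in a vowel (*tasahe*, *zadawa*).
Since the final sound of *am* is /m/ (a voiced consonant), it takes -e, giving *ame*.
*golap* — final sound /p/ (a voiceless consonant) → -a → *golapa*.
*ba*: final sound = /a/, a vowel → -puw → *bapuw*.

ame, golapa, bapuw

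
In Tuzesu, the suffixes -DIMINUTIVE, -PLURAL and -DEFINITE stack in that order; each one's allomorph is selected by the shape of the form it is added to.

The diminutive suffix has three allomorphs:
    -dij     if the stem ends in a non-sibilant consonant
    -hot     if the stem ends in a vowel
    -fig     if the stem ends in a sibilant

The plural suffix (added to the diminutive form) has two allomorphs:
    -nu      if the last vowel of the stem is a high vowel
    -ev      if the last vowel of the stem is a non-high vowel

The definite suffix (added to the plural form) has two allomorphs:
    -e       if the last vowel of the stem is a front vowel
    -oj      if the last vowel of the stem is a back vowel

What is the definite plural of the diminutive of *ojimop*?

Since the final sound of *ojimop* is /p/ (a non-sibilant consonant), it takes -dij, giving *ojimopdij*.
Since the last vowel of the diminutive form *ojimopdij* is /i/ (a high vowel), it takes -nu, giving *ojimopdijnu*.
Since the last vowel of the plural form *ojimopdijnu* is /u/ (a back vowel), it takes -oj, giving *ojimopdijnuoj*.

ojimopdijnuoj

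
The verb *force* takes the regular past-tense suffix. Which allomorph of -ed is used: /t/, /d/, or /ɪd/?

The stem *force* ends in a voiceless consonant other than /t/.
The -ed suffix is realized as /ɪd/ after /t, d/; as /t/ after other voiceless consonants; and as /d/ after other voiced sounds.
So -ed on *force* is pronounced /t/.

/t/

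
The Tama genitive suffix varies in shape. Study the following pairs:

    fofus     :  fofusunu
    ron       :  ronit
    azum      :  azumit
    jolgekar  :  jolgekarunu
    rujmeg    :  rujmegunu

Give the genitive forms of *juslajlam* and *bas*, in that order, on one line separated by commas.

juslajlamit, basunu

The alternation tracks the final consonant of the stem — -it when the stem ends in a nasal (*ron*, *azum*); -unu when the stem ends in a non-nasal consonant (*fofus*, *jolgekar*, *rujmeg*).
*juslajlam*: final consonant = /m/, a nasal → -it → *juslajlamit*.
Since the final consonant of *bas* is /s/ (non-nasal), it takes -unu, giving *basunu*.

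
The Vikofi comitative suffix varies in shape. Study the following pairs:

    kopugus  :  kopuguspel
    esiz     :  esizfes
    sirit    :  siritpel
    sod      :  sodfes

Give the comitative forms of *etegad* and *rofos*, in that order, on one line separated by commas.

etegadfes, rofospel

Looking at the final consonant of each stem: -pel when the stem ends in a voiceless consonant (*kopugus*, *sirit*); -fes when the stem ends in a voiced consonant (*esiz*, *sod*).
*etegad*: final consonant = /d/, voiced → -fes → *etegadfes*.
*rofos* — final consonant /s/ (voiceless) → -pel → *rofospel*.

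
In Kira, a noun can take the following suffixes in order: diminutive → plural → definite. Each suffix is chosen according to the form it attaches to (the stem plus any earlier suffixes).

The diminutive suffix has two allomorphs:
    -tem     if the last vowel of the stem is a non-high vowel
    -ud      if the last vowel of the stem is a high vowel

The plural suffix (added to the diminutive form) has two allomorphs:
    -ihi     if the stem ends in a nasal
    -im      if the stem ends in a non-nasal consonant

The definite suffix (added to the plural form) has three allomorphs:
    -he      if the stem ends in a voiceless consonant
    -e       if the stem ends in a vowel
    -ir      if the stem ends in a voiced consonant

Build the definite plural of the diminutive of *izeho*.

*izeho* — last vowel /o/ (a non-high vowel) → -tem → *izehotem*.
The diminutive form *izehotem* — final consonant /m/ (a nasal) → -ihi → *izehotemihi*.
The plural form *izehotemihi*: final sound = /i/, a vowel → -e → *izehotemihie*.

izehotemihie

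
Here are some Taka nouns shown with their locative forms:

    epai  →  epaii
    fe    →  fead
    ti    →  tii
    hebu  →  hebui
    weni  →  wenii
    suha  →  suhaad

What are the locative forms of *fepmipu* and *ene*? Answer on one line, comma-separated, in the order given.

The alternation tracks the last vowel of the stem — -i when the last vowel of the stem is a high vowel (*epai*, *ti*, *hebu*, *weni*); -ad when the last vowel of the stem is a non-high vowel (*fe*, *suha*).
The last vowel of *fepmipu* is /u/, which is a high vowel, so the suffix is -i, giving *fepmipui*.
The last vowel of *ene* is /e/, which is a non-high vowel, so the suffix is -ad, giving *enead*.

fepmipui, enead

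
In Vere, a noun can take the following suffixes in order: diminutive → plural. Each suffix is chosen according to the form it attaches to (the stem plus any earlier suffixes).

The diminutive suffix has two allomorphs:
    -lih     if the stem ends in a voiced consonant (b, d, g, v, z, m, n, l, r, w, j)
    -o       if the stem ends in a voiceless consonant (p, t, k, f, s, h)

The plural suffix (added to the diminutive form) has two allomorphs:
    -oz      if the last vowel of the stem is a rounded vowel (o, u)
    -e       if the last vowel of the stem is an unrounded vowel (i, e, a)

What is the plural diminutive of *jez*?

Since the final consonant of *jez* is /z/ (voiced), it takes -lih, giving *jezlih*.
Since the last vowel of the diminutive form *jezlih* is /i/ (an unrounded vowel), it takes -e, giving *jezlihe*.

jezlihe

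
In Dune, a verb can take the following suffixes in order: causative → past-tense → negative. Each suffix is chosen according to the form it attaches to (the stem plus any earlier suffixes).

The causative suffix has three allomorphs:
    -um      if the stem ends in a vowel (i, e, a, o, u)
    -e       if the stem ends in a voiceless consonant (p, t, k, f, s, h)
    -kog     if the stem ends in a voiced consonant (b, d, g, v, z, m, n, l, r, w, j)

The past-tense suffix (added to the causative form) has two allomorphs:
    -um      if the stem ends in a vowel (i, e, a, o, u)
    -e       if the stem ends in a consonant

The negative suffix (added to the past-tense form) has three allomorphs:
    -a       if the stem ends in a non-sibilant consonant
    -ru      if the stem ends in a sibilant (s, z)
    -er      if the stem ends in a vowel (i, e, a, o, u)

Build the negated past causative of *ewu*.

*ewu*: final sound = /u/, a vowel → -um → *ewuum*.
Since the final sound of the causative form *ewuum* is /m/ (a consonant), it takes -e, giving *ewuume*.
Since the final sound of the past-tense form *ewuume* is /e/ (a vowel), it takes -er, giving *ewuumeer*.

ewuumeer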